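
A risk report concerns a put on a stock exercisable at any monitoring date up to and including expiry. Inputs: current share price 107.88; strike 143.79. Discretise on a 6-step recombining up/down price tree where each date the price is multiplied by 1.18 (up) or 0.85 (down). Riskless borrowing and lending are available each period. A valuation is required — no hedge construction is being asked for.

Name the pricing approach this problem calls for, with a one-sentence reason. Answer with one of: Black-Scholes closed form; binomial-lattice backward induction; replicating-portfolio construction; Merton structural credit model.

Key observation: the put (strike 143.79 on spot 107.88) is American-style on a 6-step discrete price model, so the early-exercise decision at every node requires stepwise backward valuation — a closed form cannot price the exercise right.

framework: binomial-lattice backward induction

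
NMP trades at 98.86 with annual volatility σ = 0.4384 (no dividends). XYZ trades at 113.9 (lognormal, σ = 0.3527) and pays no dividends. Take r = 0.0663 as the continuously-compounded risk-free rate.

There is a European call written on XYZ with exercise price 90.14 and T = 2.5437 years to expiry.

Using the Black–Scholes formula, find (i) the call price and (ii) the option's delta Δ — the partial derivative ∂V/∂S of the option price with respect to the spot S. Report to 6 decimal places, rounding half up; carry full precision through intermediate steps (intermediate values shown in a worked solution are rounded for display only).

price = 44.875298
Δ = 0.840612

σ√T = 0.3527·√2.5437 = 0.562521
d₁ = (ln(S/K) + (r+σ²/2)T) / (σ√T) = (ln(113.9/90.14) + (0.0663+0.3527²/2)·2.5437) / 0.562521 = (0.233957 + 0.326862) / 0.562521 = 0.996975
d₂ = d₁ − σ√T = 0.996975 − 0.562521 = 0.434454
e^{−rT} = 0.844807
N(d₁) = 0.840612,  N(d₂) = 0.668021
Call price V = S·N(d₁) − K·e^{−rT}·N(d₂) = 95.745666 − 50.870368 = 44.875298
Δ = N(d₁) = 0.840612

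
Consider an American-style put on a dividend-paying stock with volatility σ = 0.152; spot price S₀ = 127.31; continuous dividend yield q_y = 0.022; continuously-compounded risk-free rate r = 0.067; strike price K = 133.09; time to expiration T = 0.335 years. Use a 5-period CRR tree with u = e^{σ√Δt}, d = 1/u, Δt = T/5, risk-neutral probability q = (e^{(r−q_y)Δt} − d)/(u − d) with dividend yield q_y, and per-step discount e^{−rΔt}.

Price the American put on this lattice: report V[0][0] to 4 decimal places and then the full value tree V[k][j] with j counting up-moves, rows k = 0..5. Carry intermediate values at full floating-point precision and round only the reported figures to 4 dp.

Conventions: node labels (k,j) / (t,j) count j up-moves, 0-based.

Δt=0.06700  u=1.04013  d=0.96142  q=0.52853  discount=0.99552
step 5 (expiry): payoffs max(K−S,0) = 28.5151 19.9538 10.6917 0.6712 0.0000 0.0000
k=4: (k=4,j=0): S=108.7714, K−S=24.3186, hold=23.8827 ⇒ V=24.3186 exercise | (k=4,j=1): S=117.6762, K−S=15.4138, hold=14.9910 ⇒ V=15.4138 exercise | (k=4,j=2): S=127.3100, K−S=5.7800, hold=5.3714 ⇒ V=5.7800 exercise | (k=4,j=3): S=137.7325, K−S=0.0000, hold=0.3151 ⇒ V=0.3151 continue | (k=4,j=4): S=149.0083, K−S=0.0000, hold=0.0000 ⇒ V=0.0000 continue
k=3: (k=3,j=0): S=113.1362, K−S=19.9538, hold=19.5243 ⇒ V=19.9538 exercise | (k=3,j=1): S=122.3983, K−S=10.6917, hold=10.2758 ⇒ V=10.6917 exercise | (k=3,j=2): S=132.4188, K−S=0.6712, hold=2.8787 ⇒ V=2.8787 continue | (k=3,j=3): S=143.2595, K−S=0.0000, hold=0.1479 ⇒ V=0.1479 continue
k=2: (k=2,j=0): S=117.6762, K−S=15.4138, hold=14.9910 ⇒ V=15.4138 exercise | (k=2,j=1): S=127.3100, K−S=5.7800, hold=6.5329 ⇒ V=6.5329 continue | (k=2,j=2): S=137.7325, K−S=0.0000, hold=1.4289 ⇒ V=1.4289 continue
k=1: (k=1,j=0): S=122.3983, K−S=10.6917, hold=10.6720 ⇒ V=10.6917 exercise | (k=1,j=1): S=132.4188, K−S=0.6712, hold=3.8181 ⇒ V=3.8181 continue
k=0: (k=0,j=0): S=127.3100, K−S=5.7800, hold=7.0272 ⇒ V=7.0272 continue

price = 7.0272
tree:
7.0272
10.6917 3.8181
15.4138 6.5329 1.4289
19.9538 10.6917 2.8787 0.1479
24.3186 15.4138 5.7800 0.3151 0.0000
28.5151 19.9538 10.6917 0.6712 0.0000 0.0000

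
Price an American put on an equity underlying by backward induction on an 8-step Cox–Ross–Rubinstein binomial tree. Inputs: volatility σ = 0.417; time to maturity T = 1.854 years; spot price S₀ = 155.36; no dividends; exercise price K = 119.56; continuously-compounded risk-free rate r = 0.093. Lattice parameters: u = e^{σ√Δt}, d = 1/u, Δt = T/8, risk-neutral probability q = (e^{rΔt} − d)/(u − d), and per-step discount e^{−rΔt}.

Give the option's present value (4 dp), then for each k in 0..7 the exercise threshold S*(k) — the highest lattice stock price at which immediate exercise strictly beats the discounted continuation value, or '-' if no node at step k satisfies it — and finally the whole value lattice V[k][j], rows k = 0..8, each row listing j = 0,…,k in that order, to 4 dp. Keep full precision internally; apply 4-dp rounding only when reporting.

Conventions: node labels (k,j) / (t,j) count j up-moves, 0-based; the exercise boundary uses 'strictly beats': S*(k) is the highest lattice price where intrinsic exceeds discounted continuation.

price = 10.3326
boundary = - - - - 69.5999 85.0729 69.5999 85.0729
tree:
10.3326
16.0163 5.1833
24.1732 8.6776 1.9669
35.3729 14.1913 3.6241 0.4203
49.9601 22.5399 6.5849 0.8656 0.0000
62.6189 34.4871 11.7515 1.7827 0.0000 0.0000
72.9753 49.9601 20.4739 3.6716 0.0000 0.0000 0.0000
81.4481 62.6189 34.4871 7.5619 0.0000 0.0000 0.0000 0.0000
88.3799 72.9753 49.9601 15.5742 0.0000 0.0000 0.0000 0.0000 0.0000

Δt=0.23175, u=1.22231, d=0.81812, q=0.50388, disc=e^(-rΔt)=0.97868
k=8 terminal: V=max(K-S,0) → 88.3799 72.9753 49.9601 15.5742 0.0000 0.0000 0.0000 0.0000 0.0000
k=7: j=0 S=38.1119 intr=81.4481 cont=78.8988 V=81.4481[EX]; j=1 S=56.9411 intr=62.6189 cont=60.0696 V=62.6189[EX]; j=2 S=85.0729 intr=34.4871 cont=31.9378 V=34.4871[EX]; j=3 S=127.1032 intr=0.0000 cont=7.5619 V=7.5619[hold]; j=4 S=189.8987 intr=0.0000 cont=0.0000 V=0.0000[hold]; j=5 S=283.7182 intr=0.0000 cont=0.0000 V=0.0000[hold]; j=6 S=423.8895 intr=0.0000 cont=0.0000 V=0.0000[hold]; j=7 S=633.3124 intr=0.0000 cont=0.0000 V=0.0000[hold]  S*(7)=85.0729
k=6: j=0 S=46.5847 intr=72.9753 cont=70.4260 V=72.9753[EX]; j=1 S=69.5999 intr=49.9601 cont=47.4108 V=49.9601[EX]; j=2 S=103.9858 intr=15.5742 cont=20.4739 V=20.4739[hold]; j=3 S=155.3600 intr=0.0000 cont=3.6716 V=3.6716[hold]; j=4 S=232.1157 intr=0.0000 cont=0.0000 V=0.0000[hold]; j=5 S=346.7927 intr=0.0000 cont=0.0000 V=0.0000[hold]; j=6 S=518.1259 intr=0.0000 cont=0.0000 V=0.0000[hold]  S*(6)=69.5999
k=5: j=0 S=56.9411 intr=62.6189 cont=60.0696 V=62.6189[EX]; j=1 S=85.0729 intr=34.4871 cont=34.3540 V=34.4871[EX]; j=2 S=127.1032 intr=0.0000 cont=11.7515 V=11.7515[hold]; j=3 S=189.8987 intr=0.0000 cont=1.7827 V=1.7827[hold]; j=4 S=283.7182 intr=0.0000 cont=0.0000 V=0.0000[hold]; j=5 S=423.8895 intr=0.0000 cont=0.0000 V=0.0000[hold]  S*(5)=85.0729
k=4: j=0 S=69.5999 intr=49.9601 cont=47.4108 V=49.9601[EX]; j=1 S=103.9858 intr=15.5742 cont=22.5399 V=22.5399[hold]; j=2 S=155.3600 intr=0.0000 cont=6.5849 V=6.5849[hold]; j=3 S=232.1157 intr=0.0000 cont=0.8656 V=0.8656[hold]; j=4 S=346.7927 intr=0.0000 cont=0.0000 V=0.0000[hold]  S*(4)=69.5999
k=3: j=0 S=85.0729 intr=34.4871 cont=35.3729 V=35.3729[hold]; j=1 S=127.1032 intr=0.0000 cont=14.1913 V=14.1913[hold]; j=2 S=189.8987 intr=0.0000 cont=3.6241 V=3.6241[hold]; j=3 S=283.7182 intr=0.0000 cont=0.4203 V=0.4203[hold]  S*(3)=-
k=2: j=0 S=103.9858 intr=15.5742 cont=24.1732 V=24.1732[hold]; j=1 S=155.3600 intr=0.0000 cont=8.6776 V=8.6776[hold]; j=2 S=232.1157 intr=0.0000 cont=1.9669 V=1.9669[hold]  S*(2)=-
k=1: j=0 S=127.1032 intr=0.0000 cont=16.0163 V=16.0163[hold]; j=1 S=189.8987 intr=0.0000 cont=5.1833 V=5.1833[hold]  S*(1)=-
k=0: j=0 S=155.3600 intr=0.0000 cont=10.3326 V=10.3326[hold]  S*(0)=-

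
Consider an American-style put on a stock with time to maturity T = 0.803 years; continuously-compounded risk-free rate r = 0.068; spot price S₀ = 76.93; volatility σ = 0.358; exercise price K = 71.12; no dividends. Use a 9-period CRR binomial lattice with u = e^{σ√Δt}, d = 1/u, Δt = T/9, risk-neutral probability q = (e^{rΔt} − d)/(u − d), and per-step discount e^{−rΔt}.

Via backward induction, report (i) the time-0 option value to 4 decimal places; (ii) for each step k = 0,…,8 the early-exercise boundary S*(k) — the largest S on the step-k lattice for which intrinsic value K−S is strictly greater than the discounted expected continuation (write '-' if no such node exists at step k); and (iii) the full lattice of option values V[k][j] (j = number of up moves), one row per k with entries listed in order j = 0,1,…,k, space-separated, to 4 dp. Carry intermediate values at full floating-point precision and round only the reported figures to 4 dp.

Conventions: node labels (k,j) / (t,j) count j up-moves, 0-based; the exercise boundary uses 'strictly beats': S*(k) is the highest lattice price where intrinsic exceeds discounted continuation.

Δt=0.08922, u=1.11286, d=0.89858, q=0.50169, disc=e^(-rΔt)=0.99395
k=9 terminal: V=max(K-S,0) → 41.7351 34.7279 26.0498 15.3023 1.9919 0.0000 0.0000 0.0000 0.0000 0.0000
k=8: j=0 S=32.7014 intr=38.4186 cont=37.9885 V=38.4186[EX]; j=1 S=40.4994 intr=30.6206 cont=30.1904 V=30.6206[EX]; j=2 S=50.1569 intr=20.9631 cont=20.5329 V=20.9631[EX]; j=3 S=62.1174 intr=9.0026 cont=8.5724 V=9.0026[EX]; j=4 S=76.9300 intr=0.0000 cont=0.9866 V=0.9866[hold]; j=5 S=95.2748 intr=0.0000 cont=0.0000 V=0.0000[hold]; j=6 S=117.9942 intr=0.0000 cont=0.0000 V=0.0000[hold]; j=7 S=146.1313 intr=0.0000 cont=0.0000 V=0.0000[hold]; j=8 S=180.9780 intr=0.0000 cont=0.0000 V=0.0000[hold]  S*(8)=62.1174
k=7: j=0 S=36.3921 intr=34.7279 cont=34.2977 V=34.7279[EX]; j=1 S=45.0702 intr=26.0498 cont=25.6196 V=26.0498[EX]; j=2 S=55.8177 intr=15.3023 cont=14.8721 V=15.3023[EX]; j=3 S=69.1281 intr=1.9919 cont=4.9509 V=4.9509[hold]; j=4 S=85.6125 intr=0.0000 cont=0.4887 V=0.4887[hold]; j=5 S=106.0277 intr=0.0000 cont=0.0000 V=0.0000[hold]; j=6 S=131.3113 intr=0.0000 cont=0.0000 V=0.0000[hold]; j=7 S=162.6239 intr=0.0000 cont=0.0000 V=0.0000[hold]  S*(7)=55.8177
k=6: j=0 S=40.4994 intr=30.6206 cont=30.1904 V=30.6206[EX]; j=1 S=50.1569 intr=20.9631 cont=20.5329 V=20.9631[EX]; j=2 S=62.1174 intr=9.0026 cont=10.0479 V=10.0479[hold]; j=3 S=76.9300 intr=0.0000 cont=2.6958 V=2.6958[hold]; j=4 S=95.2748 intr=0.0000 cont=0.2420 V=0.2420[hold]; j=5 S=117.9942 intr=0.0000 cont=0.0000 V=0.0000[hold]; j=6 S=146.1313 intr=0.0000 cont=0.0000 V=0.0000[hold]  S*(6)=50.1569
k=5: j=0 S=45.0702 intr=26.0498 cont=25.6196 V=26.0498[EX]; j=1 S=55.8177 intr=15.3023 cont=15.3934 V=15.3934[hold]; j=2 S=69.1281 intr=1.9919 cont=6.3210 V=6.3210[hold]; j=3 S=85.6125 intr=0.0000 cont=1.4559 V=1.4559[hold]; j=4 S=106.0277 intr=0.0000 cont=0.1199 V=0.1199[hold]; j=5 S=131.3113 intr=0.0000 cont=0.0000 V=0.0000[hold]  S*(5)=45.0702
k=4: j=0 S=50.1569 intr=20.9631 cont=20.5783 V=20.9631[EX]; j=1 S=62.1174 intr=9.0026 cont=10.7762 V=10.7762[hold]; j=2 S=76.9300 intr=0.0000 cont=3.8567 V=3.8567[hold]; j=3 S=95.2748 intr=0.0000 cont=0.7809 V=0.7809[hold]; j=4 S=117.9942 intr=0.0000 cont=0.0594 V=0.0594[hold]  S*(4)=50.1569
k=3: j=0 S=55.8177 intr=15.3023 cont=15.7565 V=15.7565[hold]; j=1 S=69.1281 intr=1.9919 cont=7.2606 V=7.2606[hold]; j=2 S=85.6125 intr=0.0000 cont=2.2996 V=2.2996[hold]; j=3 S=106.0277 intr=0.0000 cont=0.4164 V=0.4164[hold]  S*(3)=-
k=2: j=0 S=62.1174 intr=9.0026 cont=11.4247 V=11.4247[hold]; j=1 S=76.9300 intr=0.0000 cont=4.7428 V=4.7428[hold]; j=2 S=95.2748 intr=0.0000 cont=1.3466 V=1.3466[hold]  S*(2)=-
k=1: j=0 S=69.1281 intr=1.9919 cont=8.0236 V=8.0236[hold]; j=1 S=85.6125 intr=0.0000 cont=3.0206 V=3.0206[hold]  S*(1)=-
k=0: j=0 S=76.9300 intr=0.0000 cont=5.4803 V=5.4803[hold]  S*(0)=-

price = 5.4803
boundary = - - - - 50.1569 45.0702 50.1569 55.8177 62.1174
tree:
5.4803
8.0236 3.0206
11.4247 4.7428 1.3466
15.7565 7.2606 2.2996 0.4164
20.9631 10.7762 3.8567 0.7809 0.0594
26.0498 15.3934 6.3210 1.4559 0.1199 0.0000
30.6206 20.9631 10.0479 2.6958 0.2420 0.0000 0.0000
34.7279 26.0498 15.3023 4.9509 0.4887 0.0000 0.0000 0.0000
38.4186 30.6206 20.9631 9.0026 0.9866 0.0000 0.0000 0.0000 0.0000
41.7351 34.7279 26.0498 15.3023 1.9919 0.0000 0.0000 0.0000 0.0000 0.0000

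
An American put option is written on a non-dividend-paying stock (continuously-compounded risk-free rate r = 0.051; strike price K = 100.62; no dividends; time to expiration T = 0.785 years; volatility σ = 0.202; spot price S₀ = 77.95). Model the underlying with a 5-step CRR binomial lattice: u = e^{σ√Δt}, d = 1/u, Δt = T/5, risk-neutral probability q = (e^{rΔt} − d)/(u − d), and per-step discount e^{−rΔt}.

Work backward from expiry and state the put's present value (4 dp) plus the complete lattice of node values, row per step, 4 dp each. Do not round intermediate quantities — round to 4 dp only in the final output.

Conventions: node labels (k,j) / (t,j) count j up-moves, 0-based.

params: Δt=0.15700 u=1.08333 d=0.92308 q=0.53017 e^(-rΔt)=0.99202
t_5 payoffs: 48.3787 39.3095 28.6659 16.1745 1.5146 0.0000
k=4: node(4,0) S=56.5945 payoff=44.0255 vs cont=43.2230 → 44.0255 [stop]  node(4,1) S=66.4194 payoff=34.2006 vs cont=33.3981 → 34.2006 [stop]  node(4,2) S=77.9500 payoff=22.6700 vs cont=21.8676 → 22.6700 [stop]  node(4,3) S=91.4823 payoff=9.1377 vs cont=8.3353 → 9.1377 [stop]  node(4,4) S=107.3638 payoff=0.0000 vs cont=0.7059 → 0.7059 [wait]
k=3: node(3,0) S=61.3105 payoff=39.3095 vs cont=38.5071 → 39.3095 [stop]  node(3,1) S=71.9541 payoff=28.6659 vs cont=27.8634 → 28.6659 [stop]  node(3,2) S=84.4455 payoff=16.1745 vs cont=15.3720 → 16.1745 [stop]  node(3,3) S=99.1054 payoff=1.5146 vs cont=4.6302 → 4.6302 [wait]
k=2: node(2,0) S=66.4194 payoff=34.2006 vs cont=33.3981 → 34.2006 [stop]  node(2,1) S=77.9500 payoff=22.6700 vs cont=21.8676 → 22.6700 [stop]  node(2,2) S=91.4823 payoff=9.1377 vs cont=9.9739 → 9.9739 [wait]
k=1: node(1,0) S=71.9541 payoff=28.6659 vs cont=27.8634 → 28.6659 [stop]  node(1,1) S=84.4455 payoff=16.1745 vs cont=15.8118 → 16.1745 [stop]
k=0: node(0,0) S=77.9500 payoff=22.6700 vs cont=21.8676 → 22.6700 [stop]

price = 22.6700
tree:
22.6700
28.6659 16.1745
34.2006 22.6700 9.9739
39.3095 28.6659 16.1745 4.6302
44.0255 34.2006 22.6700 9.1377 0.7059
48.3787 39.3095 28.6659 16.1745 1.5146 0.0000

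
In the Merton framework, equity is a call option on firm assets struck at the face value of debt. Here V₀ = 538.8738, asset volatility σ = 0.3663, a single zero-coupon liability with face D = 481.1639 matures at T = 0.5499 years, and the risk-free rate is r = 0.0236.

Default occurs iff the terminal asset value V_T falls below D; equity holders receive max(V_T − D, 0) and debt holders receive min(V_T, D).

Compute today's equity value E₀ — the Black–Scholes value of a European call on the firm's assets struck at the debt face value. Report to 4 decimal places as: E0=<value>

E0=92.4864

Apply the equity-as-call identities (strike 481.1639, horizon 0.5499 years):
d₁ = [ln(V₀/D) + (r + σ²/2)T] / (σ√T)
   = [ln(538.8738/481.1639) + (0.0236 + 0.5·0.3663²)·0.5499] / (0.3663·√0.5499)
   = [0.113273 + 0.049869] / 0.271631 = 0.600605
d₂ = d₁ − σ√T = 0.600605 − 0.271631 = 0.328974
N(d₁) = 0.725948,  N(d₂) = 0.628912,  e^(−rT) = 0.987106
E₀ = V₀·N(d₁) − D·e^(−rT)·N(d₂)
   = 538.8738·0.725948 − 481.1639·0.987106·0.628912 = 92.486416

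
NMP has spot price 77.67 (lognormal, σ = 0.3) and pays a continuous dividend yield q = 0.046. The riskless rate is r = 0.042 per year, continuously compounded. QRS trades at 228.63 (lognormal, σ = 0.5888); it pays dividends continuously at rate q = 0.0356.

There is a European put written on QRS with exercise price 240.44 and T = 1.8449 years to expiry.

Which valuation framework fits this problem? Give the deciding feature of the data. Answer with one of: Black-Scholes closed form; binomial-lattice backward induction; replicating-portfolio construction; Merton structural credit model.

framework: Black-Scholes closed form

Key observation: the instrument is a plain European put (strike 240.44) on a lognormal asset; the exact continuous-time formula applies directly.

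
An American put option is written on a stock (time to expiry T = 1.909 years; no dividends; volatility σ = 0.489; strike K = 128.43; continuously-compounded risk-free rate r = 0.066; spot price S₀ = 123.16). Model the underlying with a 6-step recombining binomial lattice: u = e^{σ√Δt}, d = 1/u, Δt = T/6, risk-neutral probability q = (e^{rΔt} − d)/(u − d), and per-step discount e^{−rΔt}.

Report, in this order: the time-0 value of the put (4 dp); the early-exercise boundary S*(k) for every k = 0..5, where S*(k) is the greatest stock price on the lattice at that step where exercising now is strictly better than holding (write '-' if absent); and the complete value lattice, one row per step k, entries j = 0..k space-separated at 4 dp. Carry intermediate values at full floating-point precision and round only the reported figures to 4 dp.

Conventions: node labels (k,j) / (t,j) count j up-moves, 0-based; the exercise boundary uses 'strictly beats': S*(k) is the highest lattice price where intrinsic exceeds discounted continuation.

Δt=0.31817, u=1.31762, d=0.75894, q=0.46946, disc=e^(-rΔt)=0.97922
k=6 terminal: V=max(K-S,0) → 104.8942 87.5689 57.4902 5.2700 0.0000 0.0000 0.0000
k=5: j=0 S=31.0113 intr=97.4187 cont=94.7499 V=97.4187[EX]; j=1 S=53.8393 intr=74.5907 cont=71.9219 V=74.5907[EX]; j=2 S=93.4716 intr=34.9584 cont=32.2896 V=34.9584[EX]; j=3 S=162.2780 intr=0.0000 cont=2.7378 V=2.7378[hold]; j=4 S=281.7342 intr=0.0000 cont=0.0000 V=0.0000[hold]; j=5 S=489.1247 intr=0.0000 cont=0.0000 V=0.0000[hold]  S*(5)=93.4716
k=4: j=0 S=40.8611 intr=87.5689 cont=84.9001 V=87.5689[EX]; j=1 S=70.9398 intr=57.4902 cont=54.8215 V=57.4902[EX]; j=2 S=123.1600 intr=5.2700 cont=19.4200 V=19.4200[hold]; j=3 S=213.8207 intr=0.0000 cont=1.4223 V=1.4223[hold]; j=4 S=371.2185 intr=0.0000 cont=0.0000 V=0.0000[hold]  S*(4)=70.9398
k=3: j=0 S=53.8393 intr=74.5907 cont=71.9219 V=74.5907[EX]; j=1 S=93.4716 intr=34.9584 cont=38.7944 V=38.7944[hold]; j=2 S=162.2780 intr=0.0000 cont=10.7428 V=10.7428[hold]; j=3 S=281.7342 intr=0.0000 cont=0.7389 V=0.7389[hold]  S*(3)=53.8393
k=2: j=0 S=70.9398 intr=57.4902 cont=56.5849 V=57.4902[EX]; j=1 S=123.1600 intr=5.2700 cont=25.0928 V=25.0928[hold]; j=2 S=213.8207 intr=0.0000 cont=5.9207 V=5.9207[hold]  S*(2)=70.9398
k=1: j=0 S=93.4716 intr=34.9584 cont=41.4023 V=41.4023[hold]; j=1 S=162.2780 intr=0.0000 cont=15.7578 V=15.7578[hold]  S*(1)=-
k=0: j=0 S=123.1600 intr=5.2700 cont=28.7530 V=28.7530[hold]  S*(0)=-

price = 28.7530
boundary = - - 70.9398 53.8393 70.9398 93.4716
tree:
28.7530
41.4023 15.7578
57.4902 25.0928 5.9207
74.5907 38.7944 10.7428 0.7389
87.5689 57.4902 19.4200 1.4223 0.0000
97.4187 74.5907 34.9584 2.7378 0.0000 0.0000
104.8942 87.5689 57.4902 5.2700 0.0000 0.0000 0.0000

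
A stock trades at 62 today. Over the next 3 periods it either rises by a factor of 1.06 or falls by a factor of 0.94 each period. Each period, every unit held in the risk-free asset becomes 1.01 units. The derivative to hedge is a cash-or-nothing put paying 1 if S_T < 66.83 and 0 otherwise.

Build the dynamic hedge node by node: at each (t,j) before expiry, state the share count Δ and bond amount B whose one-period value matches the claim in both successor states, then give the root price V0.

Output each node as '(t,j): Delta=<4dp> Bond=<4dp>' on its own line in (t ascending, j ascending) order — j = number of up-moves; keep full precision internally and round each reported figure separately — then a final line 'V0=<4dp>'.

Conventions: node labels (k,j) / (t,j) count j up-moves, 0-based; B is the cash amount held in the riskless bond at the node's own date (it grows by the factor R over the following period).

(0,0): Delta=-0.0448 Bond=3.5577
(1,0): Delta=0.0000 Bond=0.9803
(1,1): Delta=-0.0732 Bond=5.4597
(2,0): Delta=0.0000 Bond=0.9901
(2,1): Delta=0.0000 Bond=0.9901
(2,2): Delta=-0.1196 Bond=8.7459
V0=0.7779

Since d<R<u, set p* = (R−d)/(u−d) = 0.5833; price each node as the discounted p*-expectation of its children.
Terminal payoffs: V(3,0)=1.0000, V(3,1)=1.0000, V(3,2)=1.0000, V(3,3)=0.0000
  t=2,j=0: stock 54.7832 → up 58.0702 (V=1.0000), down 51.4962 (V=1.0000). Price 0.9901; hedge Δ=0.0000, bond B=0.9901.
  t=2,j=1: stock 61.7768 → up 65.4834 (V=1.0000), down 58.0702 (V=1.0000). Price 0.9901; hedge Δ=0.0000, bond B=0.9901.
  t=2,j=2: stock 69.6632 → up 73.8430 (V=0.0000), down 65.4834 (V=1.0000). Price 0.4125; hedge Δ=-0.1196, bond B=8.7459.
  t=1,j=0: stock 58.2800 → up 61.7768 (V=0.9901), down 54.7832 (V=0.9901). Price 0.9803; hedge Δ=0.0000, bond B=0.9803.
  t=1,j=1: stock 65.7200 → up 69.6632 (V=0.4125), down 61.7768 (V=0.9901). Price 0.6467; hedge Δ=-0.0732, bond B=5.4597.
  t=0,j=0: stock 62.0000 → up 65.7200 (V=0.6467), down 58.2800 (V=0.9803). Price 0.7779; hedge Δ=-0.0448, bond B=3.5577.
Check: Δ(0,0)·S0 + B(0,0) = 0.7779 = V0.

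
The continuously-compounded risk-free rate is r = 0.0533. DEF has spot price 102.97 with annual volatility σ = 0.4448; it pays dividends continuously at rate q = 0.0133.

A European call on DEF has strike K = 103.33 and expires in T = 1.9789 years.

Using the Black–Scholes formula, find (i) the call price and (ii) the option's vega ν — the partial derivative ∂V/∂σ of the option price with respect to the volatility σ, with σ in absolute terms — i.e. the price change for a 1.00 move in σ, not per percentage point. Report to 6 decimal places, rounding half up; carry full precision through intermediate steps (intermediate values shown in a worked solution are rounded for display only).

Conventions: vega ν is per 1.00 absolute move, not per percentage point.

price = 27.558175
ν = 51.232073

σ√T = 0.4448·√1.9789 = 0.625715
d₁ = (ln(S/K) + (r−q+σ²/2)T) / (σ√T) = (ln(102.97/103.33) + (0.0533−0.0133+0.4448²/2)·1.9789) / 0.625715 = (-0.003490 + 0.274916) / 0.625715 = 0.433785
d₂ = d₁ − σ√T = 0.433785 − 0.625715 = -0.191930
e^{−rT} = 0.899897
e^{−qT} = 0.974024
N(d₁) = 0.667778,  N(d₂) = 0.423898
Call price V = S·e^{−qT}·N(d₁) − K·e^{−rT}·N(d₂) = 66.974921 − 39.416745 = 27.558175
φ(d₁) = (1/√(2π))·e^{−d₁²/2} = 0.363120
ν = S·e^{−qT}·φ(d₁)·√T = 51.232073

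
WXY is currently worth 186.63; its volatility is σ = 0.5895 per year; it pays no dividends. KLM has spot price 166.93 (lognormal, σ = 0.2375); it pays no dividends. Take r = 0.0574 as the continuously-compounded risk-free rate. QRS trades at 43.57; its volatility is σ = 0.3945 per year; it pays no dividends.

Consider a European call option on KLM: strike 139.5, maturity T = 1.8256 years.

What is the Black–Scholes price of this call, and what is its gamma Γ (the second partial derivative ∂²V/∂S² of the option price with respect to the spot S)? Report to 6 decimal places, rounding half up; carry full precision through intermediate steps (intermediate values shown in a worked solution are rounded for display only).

σ√T = 0.2375·√1.8256 = 0.320898
d₁ = (ln(S/K) + (r+σ²/2)T) / (σ√T) = (ln(166.93/139.5) + (0.0574+0.2375²/2)·1.8256) / 0.320898 = (0.179510 + 0.156277) / 0.320898 = 1.046399
d₂ = d₁ − σ√T = 1.046399 − 0.320898 = 0.725502
e^{−rT} = 0.900514
N(d₁) = 0.852312,  N(d₂) = 0.765928
Call price V = S·N(d₁) − K·e^{−rT}·N(d₂) = 142.276387 − 96.217178 = 46.059208
φ(d₁) = (1/√(2π))·e^{−d₁²/2} = 0.230751
Γ = φ(d₁) / (S·σ·√T) = 0.004308

price = 46.059208
Γ = 0.004308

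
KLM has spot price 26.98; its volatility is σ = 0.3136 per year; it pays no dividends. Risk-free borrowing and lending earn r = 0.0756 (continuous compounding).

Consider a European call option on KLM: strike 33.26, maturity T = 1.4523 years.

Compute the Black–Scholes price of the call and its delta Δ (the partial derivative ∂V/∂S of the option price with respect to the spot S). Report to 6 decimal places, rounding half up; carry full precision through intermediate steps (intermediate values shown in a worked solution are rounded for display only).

price = 2.988988
Δ = 0.470414

σ√T = 0.3136·√1.4523 = 0.377924
d₁ = (ln(S/K) + (r+σ²/2)T) / (σ√T) = (ln(26.98/33.26) + (0.0756+0.3136²/2)·1.4523) / 0.377924 = (-0.209260 + 0.181207) / 0.377924 = -0.074228
d₂ = d₁ − σ√T = -0.074228 − 0.377924 = -0.452152
e^{−rT} = 0.896019
N(d₁) = 0.470414,  N(d₂) = 0.325580
Call price V = S·N(d₁) − K·e^{−rT}·N(d₂) = 12.691782 − 9.702794 = 2.988988
Δ = N(d₁) = 0.470414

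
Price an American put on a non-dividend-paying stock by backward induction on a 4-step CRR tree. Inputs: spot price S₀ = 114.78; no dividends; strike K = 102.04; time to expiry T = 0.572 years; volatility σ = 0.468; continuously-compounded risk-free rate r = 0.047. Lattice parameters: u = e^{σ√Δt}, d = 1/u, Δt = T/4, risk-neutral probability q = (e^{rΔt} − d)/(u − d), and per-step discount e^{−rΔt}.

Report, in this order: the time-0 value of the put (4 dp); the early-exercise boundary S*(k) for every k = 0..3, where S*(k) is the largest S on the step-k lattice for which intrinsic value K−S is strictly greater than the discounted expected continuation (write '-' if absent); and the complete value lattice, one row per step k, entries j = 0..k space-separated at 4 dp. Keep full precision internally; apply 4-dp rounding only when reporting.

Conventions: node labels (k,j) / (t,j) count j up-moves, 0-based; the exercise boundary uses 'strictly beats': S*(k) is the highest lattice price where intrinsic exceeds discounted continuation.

price = 9.2170
boundary = - - - 67.4975
tree:
9.2170
14.9124 3.0485
23.3030 5.8439 0.0000
34.5425 11.2025 0.0000 0.0000
45.4906 21.4749 0.0000 0.0000 0.0000

params: Δt=0.14300 u=1.19360 d=0.83780 q=0.47482 e^(-rΔt)=0.99330
t_4 payoffs: 45.4906 21.4749 0.0000 0.0000 0.0000
t_3: node(3,0) S=67.4975 payoff=34.5425 vs cont=33.8590 → 34.5425 [stop]  node(3,1) S=96.1627 payoff=5.8773 vs cont=11.2025 → 11.2025 [wait]  node(3,2) S=137.0017 payoff=0.0000 vs cont=0.0000 → 0.0000 [wait]  node(3,3) S=195.1844 payoff=0.0000 vs cont=0.0000 → 0.0000 [wait]  ⇒ S*(3)=67.4975
t_2: node(2,0) S=80.5651 payoff=21.4749 vs cont=23.3030 → 23.3030 [wait]  node(2,1) S=114.7800 payoff=0.0000 vs cont=5.8439 → 5.8439 [wait]  node(2,2) S=163.5255 payoff=0.0000 vs cont=0.0000 → 0.0000 [wait]  ⇒ S*(2)=-
t_1: node(1,0) S=96.1627 payoff=5.8773 vs cont=14.9124 → 14.9124 [wait]  node(1,1) S=137.0017 payoff=0.0000 vs cont=3.0485 → 3.0485 [wait]  ⇒ S*(1)=-
t_0: node(0,0) S=114.7800 payoff=0.0000 vs cont=9.2170 → 9.2170 [wait]  ⇒ S*(0)=-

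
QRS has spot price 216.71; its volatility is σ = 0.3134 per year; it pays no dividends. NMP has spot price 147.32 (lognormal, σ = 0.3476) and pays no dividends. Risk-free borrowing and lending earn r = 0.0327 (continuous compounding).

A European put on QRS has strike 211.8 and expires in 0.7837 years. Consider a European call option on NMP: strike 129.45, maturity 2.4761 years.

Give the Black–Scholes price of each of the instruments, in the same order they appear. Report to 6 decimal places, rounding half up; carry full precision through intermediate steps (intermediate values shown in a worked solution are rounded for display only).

[QRS put K=211.8]
σ√T = 0.3134·√0.7837 = 0.277443
d₁ = (ln(S/K) + (r+σ²/2)T) / (σ√T) = (ln(216.71/211.8) + (0.0327+0.3134²/2)·0.7837) / 0.277443 = (0.022918 + 0.064114) / 0.277443 = 0.313693
d₂ = d₁ − σ√T = 0.313693 − 0.277443 = 0.036250
e^{−rT} = 0.974699
N(−d₁) = 0.376877,  N(−d₂) = 0.485542
price = K·e^{−rT}·N(−d₂) − S·N(−d₁) = 100.235764 − 81.673041 = 18.562723
[NMP call K=129.45]
σ√T = 0.3476·√2.4761 = 0.546970
d₁ = (ln(S/K) + (r+σ²/2)T) / (σ√T) = (ln(147.32/129.45) + (0.0327+0.3476²/2)·2.4761) / 0.546970 = (0.129312 + 0.230557) / 0.546970 = 0.657932
d₂ = d₁ − σ√T = 0.657932 − 0.546970 = 0.110961
e^{−rT} = 0.922223
N(d₁) = 0.744709,  N(d₂) = 0.544176
price = S·N(d₁) − K·e^{−rT}·N(d₂) = 109.710528 − 64.964731 = 44.745796

price(QRS put K=211.8) = 18.562723
price(NMP call K=129.45) = 44.745796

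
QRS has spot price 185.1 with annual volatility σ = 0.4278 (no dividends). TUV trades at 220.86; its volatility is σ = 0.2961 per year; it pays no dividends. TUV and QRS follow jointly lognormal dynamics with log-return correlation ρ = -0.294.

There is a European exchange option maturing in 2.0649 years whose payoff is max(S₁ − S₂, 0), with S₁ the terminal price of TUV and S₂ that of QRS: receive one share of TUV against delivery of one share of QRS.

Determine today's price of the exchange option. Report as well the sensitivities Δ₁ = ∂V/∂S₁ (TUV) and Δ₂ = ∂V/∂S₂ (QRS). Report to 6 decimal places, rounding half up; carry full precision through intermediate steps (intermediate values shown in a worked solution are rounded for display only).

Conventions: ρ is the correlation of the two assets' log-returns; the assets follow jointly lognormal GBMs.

exchange price = 85.626601
Δ1 = 0.736091
Δ2 = -0.415703

σ_eff = √(σ₁² + σ₂² − 2ρσ₁σ₂) = √(0.2961² + 0.4278² − 2·-0.294·0.2961·0.4278) = 0.587513
d₁ = (ln(S₁/S₂) + (q₂ − q₁ + σ_eff²/2)T) / (σ_eff√T) = (ln(220.86/185.1) + (0.0 − 0.0 + 0.172585)·2.0649) / 0.844241 = 0.631341
d₂ = d₁ − σ_eff√T = 0.631341 − 0.844241 = -0.212900
N(d₁) = 0.736091,  N(d₂) = 0.415703
V = S₁·e^{−q₁T}·N(d₁) − S₂·e^{−q₂T}·N(d₂) = 162.573134 − 76.946533 = 85.626601
Key observation: r never enters — measured in units of QRS, the claim is a call on S₁/S₂ struck at 1, so only the dividend yields and σ_eff matter.
Δ₁ = e^{−q₁T}·N(d₁) = 0.736091;  Δ₂ = −e^{−q₂T}·N(d₂) = -0.415703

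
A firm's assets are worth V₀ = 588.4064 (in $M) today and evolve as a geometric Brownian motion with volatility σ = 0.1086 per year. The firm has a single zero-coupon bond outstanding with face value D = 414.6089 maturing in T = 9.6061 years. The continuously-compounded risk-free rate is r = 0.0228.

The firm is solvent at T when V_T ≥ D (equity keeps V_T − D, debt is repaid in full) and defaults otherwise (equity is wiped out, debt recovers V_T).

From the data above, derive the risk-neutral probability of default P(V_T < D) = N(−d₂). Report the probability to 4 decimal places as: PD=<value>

PD=0.0639

With assets at 588.4064 and a single debt payment of 414.6089 at 9.6061 years:
d₁ = [ln(V₀/D) + (r + σ²/2)T] / (σ√T)
   = [ln(588.4064/414.6089) + (0.0228 + 0.5·0.1086²)·9.6061] / (0.1086·√9.6061)
   = [0.350082 + 0.275666] / 0.336592 = 1.859072
d₂ = d₁ − σ√T = 1.859072 − 0.336592 = 1.522481
risk-neutral PD = N(−d₂) = N(-1.522481) = 0.063944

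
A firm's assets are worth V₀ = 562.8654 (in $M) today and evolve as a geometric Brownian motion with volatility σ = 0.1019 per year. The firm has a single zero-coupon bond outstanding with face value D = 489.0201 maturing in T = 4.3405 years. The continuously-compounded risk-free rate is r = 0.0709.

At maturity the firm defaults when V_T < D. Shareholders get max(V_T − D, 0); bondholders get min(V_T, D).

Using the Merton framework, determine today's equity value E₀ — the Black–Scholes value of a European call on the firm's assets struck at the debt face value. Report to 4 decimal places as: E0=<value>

Apply the equity-as-call identities (strike 489.0201, horizon 4.3405 years):
d₁ = [ln(V₀/D) + (r + σ²/2)T] / (σ√T)
   = [ln(562.8654/489.0201) + (0.0709 + 0.5·0.1019²)·4.3405] / (0.1019·√4.3405)
   = [0.140637 + 0.330276] / 0.212297 = 2.218181
d₂ = d₁ − σ√T = 2.218181 − 0.212297 = 2.005884
N(d₁) = 0.986729,  N(d₂) = 0.977566,  e^(−rT) = 0.735105
E₀ = V₀·N(d₁) − D·e^(−rT)·N(d₂)
   = 562.8654·0.986729 − 489.0201·0.735105·0.977566 = 203.978898

E0=203.9789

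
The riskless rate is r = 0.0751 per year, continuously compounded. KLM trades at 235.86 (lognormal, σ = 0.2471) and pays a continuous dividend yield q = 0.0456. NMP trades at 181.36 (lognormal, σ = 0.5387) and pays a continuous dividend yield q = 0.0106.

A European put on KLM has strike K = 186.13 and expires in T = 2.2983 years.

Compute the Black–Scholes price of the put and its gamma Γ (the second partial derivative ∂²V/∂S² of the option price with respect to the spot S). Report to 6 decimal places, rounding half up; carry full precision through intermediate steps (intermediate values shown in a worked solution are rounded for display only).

price = 7.942139
Γ = 0.002465

σ√T = 0.2471·√2.2983 = 0.374607
d₁ = (ln(S/K) + (r−q+σ²/2)T) / (σ√T) = (ln(235.86/186.13) + (0.0751−0.0456+0.2471²/2)·2.2983) / 0.374607 = (0.236793 + 0.137965) / 0.374607 = 1.000403
d₂ = d₁ − σ√T = 1.000403 − 0.374607 = 0.625796
e^{−rT} = 0.841472
e^{−qT} = 0.900502
N(−d₁) = 0.158558,  N(−d₂) = 0.265724
Put price V = K·e^{−rT}·N(−d₂) − S·e^{−qT}·N(−d₁) = 41.618613 − 33.676474 = 7.942139
φ(d₁) = (1/√(2π))·e^{−d₁²/2} = 0.241873
Γ = e^{−qT}·φ(d₁) / (S·σ·√T) = 0.002465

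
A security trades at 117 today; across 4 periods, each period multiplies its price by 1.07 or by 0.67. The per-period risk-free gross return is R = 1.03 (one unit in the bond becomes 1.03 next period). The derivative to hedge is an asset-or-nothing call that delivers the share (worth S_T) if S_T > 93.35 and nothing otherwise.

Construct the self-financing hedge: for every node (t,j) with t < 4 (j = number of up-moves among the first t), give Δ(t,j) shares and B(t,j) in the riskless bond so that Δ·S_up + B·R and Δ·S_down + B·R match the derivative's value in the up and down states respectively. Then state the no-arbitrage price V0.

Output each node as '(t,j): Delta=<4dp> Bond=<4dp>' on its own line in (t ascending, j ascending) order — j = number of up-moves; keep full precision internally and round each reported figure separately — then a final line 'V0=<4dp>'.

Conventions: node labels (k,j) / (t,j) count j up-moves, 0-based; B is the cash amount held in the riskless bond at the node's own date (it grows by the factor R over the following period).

No-arbitrage ⇒ martingale measure with p* = (R−d)/(u−d) = 0.9000.
Terminal payoffs: V(4,0)=0.0000, V(4,1)=0.0000, V(4,2)=0.0000, V(4,3)=96.0311, V(4,4)=153.3631
Node (3,0) S=35.1893: V=(p*·0.0000+(1−p*)·0.0000)/1.03=0.0000; Δ=(0.0000−0.0000)/(37.6525−23.5768)=0.0000; B=V−Δ·S=0.0000
Node (3,1) S=56.1978: V=(p*·0.0000+(1−p*)·0.0000)/1.03=0.0000; Δ=(0.0000−0.0000)/(60.1316−37.6525)=0.0000; B=V−Δ·S=0.0000
Node (3,2) S=89.7487: V=(p*·96.0311+(1−p*)·0.0000)/1.03=83.9107; Δ=(96.0311−0.0000)/(96.0311−60.1316)=2.6750; B=V−Δ·S=-156.1671
Node (3,3) S=143.3300: V=(p*·153.3631+(1−p*)·96.0311)/1.03=143.3300; Δ=(153.3631−96.0311)/(153.3631−96.0311)=1.0000; B=V−Δ·S=0.0000
Node (2,0) S=52.5213: V=(p*·0.0000+(1−p*)·0.0000)/1.03=0.0000; Δ=(0.0000−0.0000)/(56.1978−35.1893)=0.0000; B=V−Δ·S=0.0000
Node (2,1) S=83.8773: V=(p*·83.9107+(1−p*)·0.0000)/1.03=73.3200; Δ=(83.9107−0.0000)/(89.7487−56.1978)=2.5010; B=V−Δ·S=-136.4567
Node (2,2) S=133.9533: V=(p*·143.3300+(1−p*)·83.9107)/1.03=133.3865; Δ=(143.3300−83.9107)/(143.3300−89.7487)=1.1090; B=V−Δ·S=-15.1619
Node (1,0) S=78.3900: V=(p*·73.3200+(1−p*)·0.0000)/1.03=64.0660; Δ=(73.3200−0.0000)/(83.8773−52.5213)=2.3383; B=V−Δ·S=-119.2340
Node (1,1) S=125.1900: V=(p*·133.3865+(1−p*)·73.3200)/1.03=123.6698; Δ=(133.3865−73.3200)/(133.9533−83.8773)=1.1995; B=V−Δ·S=-26.4964
Node (0,0) S=117.0000: V=(p*·123.6698+(1−p*)·64.0660)/1.03=114.2810; Δ=(123.6698−64.0660)/(125.1900−78.3900)=1.2736; B=V−Δ·S=-34.7284
Check: Δ(0,0)·S0 + B(0,0) = 114.2810 = V0.

(0,0): Delta=1.2736 Bond=-34.7284
(1,0): Delta=2.3383 Bond=-119.2340
(1,1): Delta=1.1995 Bond=-26.4964
(2,0): Delta=0.0000 Bond=0.0000
(2,1): Delta=2.5010 Bond=-136.4567
(2,2): Delta=1.1090 Bond=-15.1619
(3,0): Delta=0.0000 Bond=0.0000
(3,1): Delta=0.0000 Bond=0.0000
(3,2): Delta=2.6750 Bond=-156.1671
(3,3): Delta=1.0000 Bond=0.0000
V0=114.2810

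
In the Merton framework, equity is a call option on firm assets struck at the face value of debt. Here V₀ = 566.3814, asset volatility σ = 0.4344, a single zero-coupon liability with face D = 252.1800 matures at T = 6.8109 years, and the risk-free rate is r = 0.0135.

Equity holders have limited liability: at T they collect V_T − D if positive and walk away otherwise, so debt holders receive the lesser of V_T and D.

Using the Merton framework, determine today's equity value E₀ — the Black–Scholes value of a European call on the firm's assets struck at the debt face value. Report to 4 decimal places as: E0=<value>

E0=381.5486

Work the structural quantities from V₀ = 566.3814 against face 252.1800:
d₁ = [ln(V₀/D) + (r + σ²/2)T] / (σ√T)
   = [ln(566.3814/252.1800) + (0.0135 + 0.5·0.4344²)·6.8109] / (0.4344·√6.8109)
   = [0.809125 + 0.734567] / 1.133684 = 1.361659
d₂ = d₁ − σ√T = 1.361659 − 1.133684 = 0.227975
N(d₁) = 0.913347,  N(d₂) = 0.590167,  e^(−rT) = 0.912153
E₀ = V₀·N(d₁) − D·e^(−rT)·N(d₂)
   = 566.3814·0.913347 − 252.1800·0.912153·0.590167 = 381.548615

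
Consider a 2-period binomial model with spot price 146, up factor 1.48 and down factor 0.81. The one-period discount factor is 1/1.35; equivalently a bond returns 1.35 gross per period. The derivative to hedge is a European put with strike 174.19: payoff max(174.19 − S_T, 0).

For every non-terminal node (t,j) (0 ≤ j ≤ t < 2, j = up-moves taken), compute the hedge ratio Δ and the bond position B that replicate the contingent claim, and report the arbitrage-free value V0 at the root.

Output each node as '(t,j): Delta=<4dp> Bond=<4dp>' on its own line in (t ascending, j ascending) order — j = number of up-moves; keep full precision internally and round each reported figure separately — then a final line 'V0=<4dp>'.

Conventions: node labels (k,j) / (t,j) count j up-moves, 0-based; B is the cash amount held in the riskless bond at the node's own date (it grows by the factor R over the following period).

(0,0): Delta=-0.1152 Bond=18.4374
(1,0): Delta=-0.9895 Bond=128.2820
(1,1): Delta=0.0000 Bond=0.0000
V0=1.6195

No-arbitrage ⇒ martingale measure with p* = (R−d)/(u−d) = 0.8060.
Expiry values: V(2,0)=78.3994, V(2,1)=0.0000, V(2,2)=0.0000
Node (1,0) S=118.2600: V=(p*·0.0000+(1−p*)·78.3994)/1.35=11.2680; Δ=(0.0000−78.3994)/(175.0248−95.7906)=-0.9895; B=V−Δ·S=128.2820
Node (1,1) S=216.0800: V=(p*·0.0000+(1−p*)·0.0000)/1.35=0.0000; Δ=(0.0000−0.0000)/(319.7984−175.0248)=0.0000; B=V−Δ·S=0.0000
Node (0,0) S=146.0000: V=(p*·0.0000+(1−p*)·11.2680)/1.35=1.6195; Δ=(0.0000−11.2680)/(216.0800−118.2600)=-0.1152; B=V−Δ·S=18.4374
Check: Δ(0,0)·S0 + B(0,0) = 1.6195 = V0.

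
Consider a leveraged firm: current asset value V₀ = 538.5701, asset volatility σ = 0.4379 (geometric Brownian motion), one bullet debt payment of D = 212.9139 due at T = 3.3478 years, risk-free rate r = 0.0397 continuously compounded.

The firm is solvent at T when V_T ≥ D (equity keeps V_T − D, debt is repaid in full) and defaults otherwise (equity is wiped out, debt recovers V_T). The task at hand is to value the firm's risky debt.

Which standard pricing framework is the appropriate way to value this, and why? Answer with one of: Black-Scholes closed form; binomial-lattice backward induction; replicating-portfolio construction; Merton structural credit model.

framework: Merton structural credit model

Key observation: the asked-for credit quantity lives on the firm's capital structure — asset value, asset volatility, debt face 212.9139 — which is the structural model's domain.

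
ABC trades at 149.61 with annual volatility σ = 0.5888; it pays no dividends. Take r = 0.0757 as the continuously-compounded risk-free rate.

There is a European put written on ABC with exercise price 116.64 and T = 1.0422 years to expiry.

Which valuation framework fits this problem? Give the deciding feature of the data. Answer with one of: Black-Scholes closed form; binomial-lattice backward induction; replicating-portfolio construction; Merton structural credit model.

Key observation: the strike-116.64 put on ABC is European-exercise on a continuously-modelled lognormal underlying, so its value is a single closed-form evaluation.

framework: Black-Scholes closed form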